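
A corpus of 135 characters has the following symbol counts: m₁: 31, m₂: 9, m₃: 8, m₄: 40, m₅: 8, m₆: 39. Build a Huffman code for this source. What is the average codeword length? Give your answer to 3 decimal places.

Probabilities are the counts divided by 135.
Repeatedly combine the two least-probable nodes; the expected code length is the sum of the merged weights.
merge 8/135 + 8/135 → 16/135
merge 1/15 + 16/135 → 5/27
merge 5/27 + 31/135 → 56/135
merge 13/45 + 8/27 → 79/135
merge 56/135 + 79/135 → 1
L = 16/135 + 5/27 + 56/135 + 79/135 + 1 = 311/135 ≈ 2.304 bits/symbol.

2.304 bits/symbol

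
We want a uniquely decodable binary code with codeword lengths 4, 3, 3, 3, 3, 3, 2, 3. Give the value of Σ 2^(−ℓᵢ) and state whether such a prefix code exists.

1.0625; no

With common denominator 2^4 = 16: Σ 2^(−ℓᵢ) = 1/16 + 2/16 + 2/16 + 2/16 + 2/16 + 2/16 + 4/16 + 2/16 = 17/16 = 1.0625.
Kraft's inequality requires Σ ≤ 1; here Σ = 1.0625 > 1, so no such prefix code exists.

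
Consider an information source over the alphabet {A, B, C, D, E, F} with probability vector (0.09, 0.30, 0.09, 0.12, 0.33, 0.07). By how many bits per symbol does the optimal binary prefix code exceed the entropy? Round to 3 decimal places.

0.060 bits

Entropy H = −Σ p log₂ p ≈ 2.3098 bits.
Huffman merges: 7/100+9/100→4/25; 9/100+3/25→21/100; 4/25+21/100→37/100; 3/10+33/100→63/100; 37/100+63/100→1. L = 237/100 ≈ 2.3700.
L − H = 2.3700 − 2.3098 = 0.060 bits.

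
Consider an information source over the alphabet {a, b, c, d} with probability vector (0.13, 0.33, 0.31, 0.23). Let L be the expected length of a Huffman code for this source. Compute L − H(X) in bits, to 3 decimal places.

0.078 bits

Entropy H = −Σ p log₂ p ≈ 1.9219 bits.
Huffman merges: 13/100+23/100→9/25; 31/100+33/100→16/25; 9/25+16/25→1. L = 2 ≈ 2.0000.
L − H = 2.0000 − 1.9219 = 0.078 bits.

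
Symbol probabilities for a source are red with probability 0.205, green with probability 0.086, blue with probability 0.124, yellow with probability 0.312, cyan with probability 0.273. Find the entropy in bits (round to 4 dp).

2.1821 bits

H = −Σ pᵢ log₂ pᵢ.
−0.205·log₂(0.205) = 0.4687
−0.086·log₂(0.086) = 0.3044
−0.124·log₂(0.124) = 0.3734
−0.312·log₂(0.312) = 0.5243
−0.273·log₂(0.273) = 0.5113
Sum ≈ 2.1821 → 2.1821 bits.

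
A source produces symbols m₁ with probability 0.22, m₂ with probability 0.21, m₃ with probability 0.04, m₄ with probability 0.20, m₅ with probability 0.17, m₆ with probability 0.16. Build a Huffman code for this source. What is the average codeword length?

2.57 bits/symbol

Repeatedly combine the two least-probable nodes; the expected code length is the sum of the merged weights.
merge 1/25 + 4/25 → 1/5
merge 17/100 + 1/5 → 37/100
merge 1/5 + 21/100 → 41/100
merge 11/50 + 37/100 → 59/100
merge 41/100 + 59/100 → 1
L = 1/5 + 37/100 + 41/100 + 59/100 + 1 = 257/100 = 2.57 bits/symbol.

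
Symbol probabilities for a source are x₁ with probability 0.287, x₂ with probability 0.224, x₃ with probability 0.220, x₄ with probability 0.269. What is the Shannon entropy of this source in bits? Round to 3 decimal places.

H = −Σ pᵢ log₂ pᵢ.
−0.287·log₂(0.287) = 0.5169
−0.224·log₂(0.224) = 0.4835
−0.220·log₂(0.220) = 0.4806
−0.269·log₂(0.269) = 0.5096
Sum ≈ 1.9905 → 1.990 bits.

1.990 bits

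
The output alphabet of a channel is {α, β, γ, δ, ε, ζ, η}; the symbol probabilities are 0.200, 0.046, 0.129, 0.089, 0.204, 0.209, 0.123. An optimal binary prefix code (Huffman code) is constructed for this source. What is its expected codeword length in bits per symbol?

Repeatedly combine the two least-probable nodes; the expected code length is the sum of the merged weights.
merge 23/500 + 89/1000 → 27/200
merge 123/1000 + 129/1000 → 63/250
merge 27/200 + 1/5 → 67/200
merge 51/250 + 209/1000 → 413/1000
merge 63/250 + 67/200 → 587/1000
merge 413/1000 + 587/1000 → 1
L = 27/200 + 63/250 + 67/200 + 413/1000 + 587/1000 + 1 = 1361/500 = 2.722 bits/symbol.

2.722 bits/symbol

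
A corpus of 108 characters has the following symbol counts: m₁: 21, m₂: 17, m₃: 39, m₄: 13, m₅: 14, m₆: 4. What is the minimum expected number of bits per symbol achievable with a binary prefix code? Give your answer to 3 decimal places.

Probabilities are the counts divided by 108.
Repeatedly combine the two least-probable nodes; the expected code length is the sum of the merged weights.
merge 1/27 + 13/108 → 17/108
merge 7/54 + 17/108 → 31/108
merge 17/108 + 7/36 → 19/54
merge 31/108 + 19/54 → 23/36
merge 13/36 + 23/36 → 1
L = 17/108 + 31/108 + 19/54 + 23/36 + 1 = 263/108 ≈ 2.435 bits/symbol.

2.435 bits/symbol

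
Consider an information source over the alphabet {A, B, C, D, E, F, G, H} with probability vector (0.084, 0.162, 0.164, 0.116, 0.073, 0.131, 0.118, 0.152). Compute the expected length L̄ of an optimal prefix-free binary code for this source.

Repeatedly combine the two least-probable nodes; the expected code length is the sum of the merged weights.
merge 73/1000 + 21/250 → 157/1000
merge 29/250 + 59/500 → 117/500
merge 131/1000 + 19/125 → 283/1000
merge 157/1000 + 81/500 → 319/1000
merge 41/250 + 117/500 → 199/500
merge 283/1000 + 319/1000 → 301/500
merge 199/500 + 301/500 → 1
L = 157/1000 + 117/500 + 283/1000 + 319/1000 + 199/500 + 301/500 + 1 = 2993/1000 = 2.993 bits/symbol.

2.993 bits/symbol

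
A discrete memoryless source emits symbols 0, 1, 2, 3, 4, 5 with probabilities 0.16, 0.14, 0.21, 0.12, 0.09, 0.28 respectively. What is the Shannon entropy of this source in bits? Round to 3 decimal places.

H = −Σ pᵢ log₂ pᵢ.
−0.16·log₂(0.16) = 0.4230
−0.14·log₂(0.14) = 0.3971
−0.21·log₂(0.21) = 0.4728
−0.12·log₂(0.12) = 0.3671
−0.09·log₂(0.09) = 0.3127
−0.28·log₂(0.28) = 0.5142
Sum ≈ 2.4869 → 2.487 bits.

2.487 bits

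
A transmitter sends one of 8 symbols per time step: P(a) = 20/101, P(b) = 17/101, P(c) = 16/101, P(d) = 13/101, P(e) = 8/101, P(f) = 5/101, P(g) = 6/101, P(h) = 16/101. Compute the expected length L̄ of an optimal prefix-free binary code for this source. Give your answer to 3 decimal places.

2.911 bits/symbol

Repeatedly combine the two least-probable nodes; the expected code length is the sum of the merged weights.
merge 5/101 + 6/101 → 11/101
merge 8/101 + 11/101 → 19/101
merge 13/101 + 16/101 → 29/101
merge 16/101 + 17/101 → 33/101
merge 19/101 + 20/101 → 39/101
merge 29/101 + 33/101 → 62/101
merge 39/101 + 62/101 → 1
L = 11/101 + 19/101 + 29/101 + 33/101 + 39/101 + 62/101 + 1 = 294/101 ≈ 2.911 bits/symbol.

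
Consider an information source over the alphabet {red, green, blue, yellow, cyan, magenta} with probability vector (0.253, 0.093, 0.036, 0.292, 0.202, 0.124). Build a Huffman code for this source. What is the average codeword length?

2.382 bits/symbol

Repeatedly combine the two least-probable nodes; the expected code length is the sum of the merged weights.
merge 9/250 + 93/1000 → 129/1000
merge 31/250 + 129/1000 → 253/1000
merge 101/500 + 253/1000 → 91/200
merge 253/1000 + 73/250 → 109/200
merge 91/200 + 109/200 → 1
L = 129/1000 + 253/1000 + 91/200 + 109/200 + 1 = 1191/500 = 2.382 bits/symbol.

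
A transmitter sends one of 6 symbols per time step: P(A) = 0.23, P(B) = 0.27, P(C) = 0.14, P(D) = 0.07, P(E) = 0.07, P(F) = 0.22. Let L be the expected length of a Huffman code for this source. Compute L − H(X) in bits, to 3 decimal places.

Entropy H = −Σ p log₂ p ≈ 2.4125 bits.
Huffman merges: 7/100+7/100→7/50; 7/50+7/50→7/25; 11/50+23/100→9/20; 27/100+7/25→11/20; 9/20+11/20→1. L = 121/50 ≈ 2.4200.
L − H = 2.4200 − 2.4125 = 0.008 bits.

0.008 bits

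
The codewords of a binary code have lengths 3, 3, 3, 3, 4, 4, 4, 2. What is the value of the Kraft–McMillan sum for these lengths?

With common denominator 2^4 = 16: Σ 2^(−ℓᵢ) = 2/16 + 2/16 + 2/16 + 2/16 + 1/16 + 1/16 + 1/16 + 4/16 = 15/16 = 0.9375.

0.9375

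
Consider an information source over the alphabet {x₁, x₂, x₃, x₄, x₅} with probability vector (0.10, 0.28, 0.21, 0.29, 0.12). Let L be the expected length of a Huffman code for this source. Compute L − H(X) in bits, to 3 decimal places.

0.016 bits

Entropy H = −Σ p log₂ p ≈ 2.2042 bits.
Huffman merges: 1/10+3/25→11/50; 21/100+11/50→43/100; 7/25+29/100→57/100; 43/100+57/100→1. L = 111/50 ≈ 2.2200.
L − H = 2.2200 − 2.2042 = 0.016 bits.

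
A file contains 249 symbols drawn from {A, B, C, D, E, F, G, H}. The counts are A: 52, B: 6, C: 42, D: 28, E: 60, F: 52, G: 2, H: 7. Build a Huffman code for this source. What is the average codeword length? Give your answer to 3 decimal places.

Probabilities are the counts divided by 249.
Repeatedly combine the two least-probable nodes; the expected code length is the sum of the merged weights.
merge 2/249 + 2/83 → 8/249
merge 7/249 + 8/249 → 5/83
merge 5/83 + 28/249 → 43/249
merge 14/83 + 43/249 → 85/249
merge 52/249 + 52/249 → 104/249
merge 20/83 + 85/249 → 145/249
merge 104/249 + 145/249 → 1
L = 8/249 + 5/83 + 43/249 + 85/249 + 104/249 + 145/249 + 1 = 649/249 ≈ 2.606 bits/symbol.

2.606 bits/symbol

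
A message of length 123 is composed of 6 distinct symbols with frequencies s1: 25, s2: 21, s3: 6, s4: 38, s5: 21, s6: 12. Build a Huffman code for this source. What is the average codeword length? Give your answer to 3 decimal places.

Probabilities are the counts divided by 123.
Repeatedly combine the two least-probable nodes; the expected code length is the sum of the merged weights.
merge 2/41 + 4/41 → 6/41
merge 6/41 + 7/41 → 13/41
merge 7/41 + 25/123 → 46/123
merge 38/123 + 13/41 → 77/123
merge 46/123 + 77/123 → 1
L = 6/41 + 13/41 + 46/123 + 77/123 + 1 = 101/41 ≈ 2.463 bits/symbol.

2.463 bits/symbol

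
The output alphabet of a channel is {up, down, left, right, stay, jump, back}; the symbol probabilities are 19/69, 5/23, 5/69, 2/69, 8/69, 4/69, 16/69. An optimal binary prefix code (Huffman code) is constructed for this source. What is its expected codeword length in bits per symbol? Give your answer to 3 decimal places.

Repeatedly combine the two least-probable nodes; the expected code length is the sum of the merged weights.
merge 2/69 + 4/69 → 2/23
merge 5/69 + 2/23 → 11/69
merge 8/69 + 11/69 → 19/69
merge 5/23 + 16/69 → 31/69
merge 19/69 + 19/69 → 38/69
merge 31/69 + 38/69 → 1
L = 2/23 + 11/69 + 19/69 + 31/69 + 38/69 + 1 = 58/23 ≈ 2.522 bits/symbol.

2.522 bits/symbol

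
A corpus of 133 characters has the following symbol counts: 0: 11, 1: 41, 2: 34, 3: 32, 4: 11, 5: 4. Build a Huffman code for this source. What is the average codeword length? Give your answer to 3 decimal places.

2.308 bits/symbol

Probabilities are the counts divided by 133.
Repeatedly combine the two least-probable nodes; the expected code length is the sum of the merged weights.
merge 4/133 + 11/133 → 15/133
merge 11/133 + 15/133 → 26/133
merge 26/133 + 32/133 → 58/133
merge 34/133 + 41/133 → 75/133
merge 58/133 + 75/133 → 1
L = 15/133 + 26/133 + 58/133 + 75/133 + 1 = 307/133 ≈ 2.308 bits/symbol.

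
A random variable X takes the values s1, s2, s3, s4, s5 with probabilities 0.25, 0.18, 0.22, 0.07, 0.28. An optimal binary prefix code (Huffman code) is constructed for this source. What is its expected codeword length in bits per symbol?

Repeatedly combine the two least-probable nodes; the expected code length is the sum of the merged weights.
merge 7/100 + 9/50 → 1/4
merge 11/50 + 1/4 → 47/100
merge 1/4 + 7/25 → 53/100
merge 47/100 + 53/100 → 1
L = 1/4 + 47/100 + 53/100 + 1 = 9/4 = 2.25 bits/symbol.

2.25 bits/symbol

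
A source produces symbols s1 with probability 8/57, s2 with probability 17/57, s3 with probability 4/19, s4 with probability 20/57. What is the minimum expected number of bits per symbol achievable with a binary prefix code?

2 bits/symbol

Repeatedly combine the two least-probable nodes; the expected code length is the sum of the merged weights.
merge 8/57 + 4/19 → 20/57
merge 17/57 + 20/57 → 37/57
merge 20/57 + 37/57 → 1
L = 20/57 + 37/57 + 1 = 2 bits/symbol.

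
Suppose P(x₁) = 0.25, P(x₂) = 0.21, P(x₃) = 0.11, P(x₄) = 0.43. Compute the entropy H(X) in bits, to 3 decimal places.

H = −Σ pᵢ log₂ pᵢ.
−0.25·log₂(0.25) = 0.5000
−0.21·log₂(0.21) = 0.4728
−0.11·log₂(0.11) = 0.3503
−0.43·log₂(0.43) = 0.5236
Sum ≈ 1.8467 → 1.847 bits.

1.847 bits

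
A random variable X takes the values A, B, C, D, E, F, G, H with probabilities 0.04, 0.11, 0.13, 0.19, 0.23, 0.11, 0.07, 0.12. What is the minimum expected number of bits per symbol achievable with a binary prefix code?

Repeatedly combine the two least-probable nodes; the expected code length is the sum of the merged weights.
merge 1/25 + 7/100 → 11/100
merge 11/100 + 11/100 → 11/50
merge 11/100 + 3/25 → 23/100
merge 13/100 + 19/100 → 8/25
merge 11/50 + 23/100 → 9/20
merge 23/100 + 8/25 → 11/20
merge 9/20 + 11/20 → 1
L = 11/100 + 11/50 + 23/100 + 8/25 + 9/20 + 11/20 + 1 = 72/25 = 2.88 bits/symbol.

2.88 bits/symbol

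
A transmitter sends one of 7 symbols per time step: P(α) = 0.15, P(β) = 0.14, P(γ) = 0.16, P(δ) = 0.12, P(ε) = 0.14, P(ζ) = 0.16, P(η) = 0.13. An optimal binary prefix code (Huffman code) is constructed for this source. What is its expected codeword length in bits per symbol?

2.84 bits/symbol

Repeatedly combine the two least-probable nodes; the expected code length is the sum of the merged weights.
merge 3/25 + 13/100 → 1/4
merge 7/50 + 7/50 → 7/25
merge 3/20 + 4/25 → 31/100
merge 4/25 + 1/4 → 41/100
merge 7/25 + 31/100 → 59/100
merge 41/100 + 59/100 → 1
L = 1/4 + 7/25 + 31/100 + 41/100 + 59/100 + 1 = 71/25 = 2.84 bits/symbol.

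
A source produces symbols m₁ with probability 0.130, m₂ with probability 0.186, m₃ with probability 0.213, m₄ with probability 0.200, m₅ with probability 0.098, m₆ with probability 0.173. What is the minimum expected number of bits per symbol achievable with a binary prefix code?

2.587 bits/symbol

Repeatedly combine the two least-probable nodes; the expected code length is the sum of the merged weights.
merge 49/500 + 13/100 → 57/250
merge 173/1000 + 93/500 → 359/1000
merge 1/5 + 213/1000 → 413/1000
merge 57/250 + 359/1000 → 587/1000
merge 413/1000 + 587/1000 → 1
L = 57/250 + 359/1000 + 413/1000 + 587/1000 + 1 = 2587/1000 = 2.587 bits/symbol.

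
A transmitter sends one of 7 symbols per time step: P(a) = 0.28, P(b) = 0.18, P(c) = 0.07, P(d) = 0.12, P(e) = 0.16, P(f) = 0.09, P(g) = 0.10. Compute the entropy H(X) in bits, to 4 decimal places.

2.6630 bits

H = −Σ pᵢ log₂ pᵢ.
−0.28·log₂(0.28) = 0.5142
−0.18·log₂(0.18) = 0.4453
−0.07·log₂(0.07) = 0.2686
−0.12·log₂(0.12) = 0.3671
−0.16·log₂(0.16) = 0.4230
−0.09·log₂(0.09) = 0.3127
−0.10·log₂(0.10) = 0.3322
Sum ≈ 2.6630 → 2.6630 bits.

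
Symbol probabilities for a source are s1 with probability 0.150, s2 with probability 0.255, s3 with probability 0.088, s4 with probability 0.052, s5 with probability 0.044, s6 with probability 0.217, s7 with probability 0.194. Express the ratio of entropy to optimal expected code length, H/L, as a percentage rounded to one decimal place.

Entropy H = −Σ p log₂ p ≈ 2.5792 bits.
Huffman merges: 11/250+13/250→12/125; 11/125+12/125→23/125; 3/20+23/125→167/500; 97/500+217/1000→411/1000; 51/200+167/500→589/1000; 411/1000+589/1000→1. L = 1307/500 ≈ 2.6140.
Efficiency = H/L = 2.5792/2.6140 = 98.7%.

98.7%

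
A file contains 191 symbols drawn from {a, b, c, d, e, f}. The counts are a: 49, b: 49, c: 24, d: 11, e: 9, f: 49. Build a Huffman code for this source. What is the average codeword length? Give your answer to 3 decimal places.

2.335 bits/symbol

Probabilities are the counts divided by 191.
Repeatedly combine the two least-probable nodes; the expected code length is the sum of the merged weights.
merge 9/191 + 11/191 → 20/191
merge 20/191 + 24/191 → 44/191
merge 44/191 + 49/191 → 93/191
merge 49/191 + 49/191 → 98/191
merge 93/191 + 98/191 → 1
L = 20/191 + 44/191 + 93/191 + 98/191 + 1 = 446/191 ≈ 2.335 bits/symbol.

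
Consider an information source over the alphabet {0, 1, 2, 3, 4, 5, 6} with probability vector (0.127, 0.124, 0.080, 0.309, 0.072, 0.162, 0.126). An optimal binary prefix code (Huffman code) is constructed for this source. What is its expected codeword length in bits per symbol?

2.681 bits/symbol

Repeatedly combine the two least-probable nodes; the expected code length is the sum of the merged weights.
merge 9/125 + 2/25 → 19/125
merge 31/250 + 63/500 → 1/4
merge 127/1000 + 19/125 → 279/1000
merge 81/500 + 1/4 → 103/250
merge 279/1000 + 309/1000 → 147/250
merge 103/250 + 147/250 → 1
L = 19/125 + 1/4 + 279/1000 + 103/250 + 147/250 + 1 = 2681/1000 = 2.681 bits/symbol.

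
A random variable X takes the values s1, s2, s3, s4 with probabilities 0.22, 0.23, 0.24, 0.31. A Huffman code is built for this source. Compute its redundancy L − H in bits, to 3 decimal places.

Entropy H = −Σ p log₂ p ≈ 1.9862 bits.
Huffman merges: 11/50+23/100→9/20; 6/25+31/100→11/20; 9/20+11/20→1. L = 2 ≈ 2.0000.
L − H = 2.0000 − 1.9862 = 0.014 bits.

0.014 bits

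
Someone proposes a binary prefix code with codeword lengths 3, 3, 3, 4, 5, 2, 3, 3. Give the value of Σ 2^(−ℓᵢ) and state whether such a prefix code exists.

0.96875; yes

With common denominator 2^5 = 32: Σ 2^(−ℓᵢ) = 4/32 + 4/32 + 4/32 + 2/32 + 1/32 + 8/32 + 4/32 + 4/32 = 31/32 = 0.96875.
Kraft's inequality requires Σ ≤ 1; here Σ = 0.96875 ≤ 1, so such a prefix code exists.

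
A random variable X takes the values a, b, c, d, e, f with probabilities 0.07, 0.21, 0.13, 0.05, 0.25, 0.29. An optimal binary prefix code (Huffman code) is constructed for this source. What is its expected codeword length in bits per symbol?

Repeatedly combine the two least-probable nodes; the expected code length is the sum of the merged weights.
merge 1/20 + 7/100 → 3/25
merge 3/25 + 13/100 → 1/4
merge 21/100 + 1/4 → 23/50
merge 1/4 + 29/100 → 27/50
merge 23/50 + 27/50 → 1
L = 3/25 + 1/4 + 23/50 + 27/50 + 1 = 237/100 = 2.37 bits/symbol.

2.37 bits/symbol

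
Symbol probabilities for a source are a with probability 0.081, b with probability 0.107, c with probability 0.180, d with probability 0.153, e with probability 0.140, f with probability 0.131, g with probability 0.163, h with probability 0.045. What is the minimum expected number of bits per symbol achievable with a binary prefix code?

Repeatedly combine the two least-probable nodes; the expected code length is the sum of the merged weights.
merge 9/200 + 81/1000 → 63/500
merge 107/1000 + 63/500 → 233/1000
merge 131/1000 + 7/50 → 271/1000
merge 153/1000 + 163/1000 → 79/250
merge 9/50 + 233/1000 → 413/1000
merge 271/1000 + 79/250 → 587/1000
merge 413/1000 + 587/1000 → 1
L = 63/500 + 233/1000 + 271/1000 + 79/250 + 413/1000 + 587/1000 + 1 = 1473/500 = 2.946 bits/symbol.

2.946 bits/symbol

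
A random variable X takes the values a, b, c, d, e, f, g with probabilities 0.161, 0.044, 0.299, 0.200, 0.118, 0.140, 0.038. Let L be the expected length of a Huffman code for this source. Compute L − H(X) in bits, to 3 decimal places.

Entropy H = −Σ p log₂ p ≈ 2.5479 bits.
Huffman merges: 19/500+11/250→41/500; 41/500+59/500→1/5; 7/50+161/1000→301/1000; 1/5+1/5→2/5; 299/1000+301/1000→3/5; 2/5+3/5→1. L = 2583/1000 ≈ 2.5830.
L − H = 2.5830 − 2.5479 = 0.035 bits.

0.035 bits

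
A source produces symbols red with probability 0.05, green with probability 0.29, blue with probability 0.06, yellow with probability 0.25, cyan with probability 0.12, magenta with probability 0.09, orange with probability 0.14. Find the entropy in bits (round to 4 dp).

2.5544 bits

H = −Σ pᵢ log₂ pᵢ.
−0.05·log₂(0.05) = 0.2161
−0.29·log₂(0.29) = 0.5179
−0.06·log₂(0.06) = 0.2435
−0.25·log₂(0.25) = 0.5000
−0.12·log₂(0.12) = 0.3671
−0.09·log₂(0.09) = 0.3127
−0.14·log₂(0.14) = 0.3971
Sum ≈ 2.5544 → 2.5544 bits.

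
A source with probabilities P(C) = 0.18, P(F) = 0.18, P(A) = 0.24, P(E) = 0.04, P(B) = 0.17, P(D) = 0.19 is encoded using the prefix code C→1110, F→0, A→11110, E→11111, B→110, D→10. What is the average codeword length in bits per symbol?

L̄ = Σ pᵢ·ℓᵢ = 0.18·4 + 0.18·1 + 0.24·5 + 0.04·5 + 0.17·3 + 0.19·2 = 3.19 bits/symbol.

3.19 bits/symbol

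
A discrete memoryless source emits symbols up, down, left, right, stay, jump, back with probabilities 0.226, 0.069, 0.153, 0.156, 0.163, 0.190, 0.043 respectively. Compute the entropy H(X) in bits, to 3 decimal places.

2.661 bits

H = −Σ pᵢ log₂ pᵢ.
−0.226·log₂(0.226) = 0.4849
−0.069·log₂(0.069) = 0.2662
−0.153·log₂(0.153) = 0.4144
−0.156·log₂(0.156) = 0.4181
−0.163·log₂(0.163) = 0.4266
−0.190·log₂(0.190) = 0.4552
−0.043·log₂(0.043) = 0.1952
Sum ≈ 2.6606 → 2.661 bits.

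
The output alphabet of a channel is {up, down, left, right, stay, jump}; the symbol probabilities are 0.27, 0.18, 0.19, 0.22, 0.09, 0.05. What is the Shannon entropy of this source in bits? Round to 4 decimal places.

2.4199 bits

H = −Σ pᵢ log₂ pᵢ.
−0.27·log₂(0.27) = 0.5100
−0.18·log₂(0.18) = 0.4453
−0.19·log₂(0.19) = 0.4552
−0.22·log₂(0.22) = 0.4806
−0.09·log₂(0.09) = 0.3127
−0.05·log₂(0.05) = 0.2161
Sum ≈ 2.4199 → 2.4199 bits.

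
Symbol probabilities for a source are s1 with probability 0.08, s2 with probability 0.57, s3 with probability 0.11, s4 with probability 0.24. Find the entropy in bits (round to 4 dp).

1.5982 bits

H = −Σ pᵢ log₂ pᵢ.
−0.08·log₂(0.08) = 0.2915
−0.57·log₂(0.57) = 0.4623
−0.11·log₂(0.11) = 0.3503
−0.24·log₂(0.24) = 0.4941
Sum ≈ 1.5982 → 1.5982 bits.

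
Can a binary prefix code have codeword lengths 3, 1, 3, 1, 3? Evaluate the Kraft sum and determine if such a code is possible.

1.375; no

With common denominator 2^3 = 8: Σ 2^(−ℓᵢ) = 1/8 + 4/8 + 1/8 + 4/8 + 1/8 = 11/8 = 1.375.
Kraft's inequality requires Σ ≤ 1; here Σ = 1.375 > 1, so no such prefix code exists.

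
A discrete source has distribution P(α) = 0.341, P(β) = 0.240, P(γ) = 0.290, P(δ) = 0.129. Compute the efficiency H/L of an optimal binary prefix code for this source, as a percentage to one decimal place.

96.1%

Entropy H = −Σ p log₂ p ≈ 1.9225 bits.
Huffman merges: 129/1000+6/25→369/1000; 29/100+341/1000→631/1000; 369/1000+631/1000→1. L = 2 ≈ 2.0000.
Efficiency = H/L = 1.9225/2.0000 = 96.1%.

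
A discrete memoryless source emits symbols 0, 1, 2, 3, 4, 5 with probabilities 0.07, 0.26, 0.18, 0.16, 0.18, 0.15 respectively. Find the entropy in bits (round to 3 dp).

H = −Σ pᵢ log₂ pᵢ.
−0.07·log₂(0.07) = 0.2686
−0.26·log₂(0.26) = 0.5053
−0.18·log₂(0.18) = 0.4453
−0.16·log₂(0.16) = 0.4230
−0.18·log₂(0.18) = 0.4453
−0.15·log₂(0.15) = 0.4105
Sum ≈ 2.4980 → 2.498 bits.

2.498 bits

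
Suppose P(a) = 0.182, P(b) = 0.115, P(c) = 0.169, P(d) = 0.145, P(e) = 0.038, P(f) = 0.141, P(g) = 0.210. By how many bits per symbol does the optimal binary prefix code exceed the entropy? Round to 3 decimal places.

Entropy H = −Σ p log₂ p ≈ 2.6942 bits.
Huffman merges: 19/500+23/200→153/1000; 141/1000+29/200→143/500; 153/1000+169/1000→161/500; 91/500+21/100→49/125; 143/500+161/500→76/125; 49/125+76/125→1. L = 2761/1000 ≈ 2.7610.
L − H = 2.7610 − 2.6942 = 0.067 bits.

0.067 bits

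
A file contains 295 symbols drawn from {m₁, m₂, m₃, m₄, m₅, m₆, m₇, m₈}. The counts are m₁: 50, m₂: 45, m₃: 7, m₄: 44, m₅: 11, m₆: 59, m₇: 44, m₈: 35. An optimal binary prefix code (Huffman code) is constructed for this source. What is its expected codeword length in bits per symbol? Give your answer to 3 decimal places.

Probabilities are the counts divided by 295.
Repeatedly combine the two least-probable nodes; the expected code length is the sum of the merged weights.
merge 7/295 + 11/295 → 18/295
merge 18/295 + 7/59 → 53/295
merge 44/295 + 44/295 → 88/295
merge 9/59 + 10/59 → 19/59
merge 53/295 + 1/5 → 112/295
merge 88/295 + 19/59 → 183/295
merge 112/295 + 183/295 → 1
L = 18/295 + 53/295 + 88/295 + 19/59 + 112/295 + 183/295 + 1 = 844/295 ≈ 2.861 bits/symbol.

2.861 bits/symbol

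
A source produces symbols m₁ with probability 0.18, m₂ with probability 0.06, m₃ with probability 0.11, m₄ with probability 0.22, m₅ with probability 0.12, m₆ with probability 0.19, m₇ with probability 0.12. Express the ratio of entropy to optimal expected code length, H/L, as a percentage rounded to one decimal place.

98.2%

Entropy H = −Σ p log₂ p ≈ 2.7091 bits.
Huffman merges: 3/50+11/100→17/100; 3/25+3/25→6/25; 17/100+9/50→7/20; 19/100+11/50→41/100; 6/25+7/20→59/100; 41/100+59/100→1. L = 69/25 ≈ 2.7600.
Efficiency = H/L = 2.7091/2.7600 = 98.2%.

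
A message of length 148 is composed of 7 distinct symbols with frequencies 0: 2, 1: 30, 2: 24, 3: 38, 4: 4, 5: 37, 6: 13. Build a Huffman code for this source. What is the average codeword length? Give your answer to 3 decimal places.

Probabilities are the counts divided by 148.
Repeatedly combine the two least-probable nodes; the expected code length is the sum of the merged weights.
merge 1/74 + 1/37 → 3/74
merge 3/74 + 13/148 → 19/148
merge 19/148 + 6/37 → 43/148
merge 15/74 + 1/4 → 67/148
merge 19/74 + 43/148 → 81/148
merge 67/148 + 81/148 → 1
L = 3/74 + 19/148 + 43/148 + 67/148 + 81/148 + 1 = 91/37 ≈ 2.459 bits/symbol.

2.459 bits/symbol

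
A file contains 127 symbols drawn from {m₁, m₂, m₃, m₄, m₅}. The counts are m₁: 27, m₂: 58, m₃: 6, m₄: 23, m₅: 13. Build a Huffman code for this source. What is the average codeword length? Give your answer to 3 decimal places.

2.024 bits/symbol

Probabilities are the counts divided by 127.
Repeatedly combine the two least-probable nodes; the expected code length is the sum of the merged weights.
merge 6/127 + 13/127 → 19/127
merge 19/127 + 23/127 → 42/127
merge 27/127 + 42/127 → 69/127
merge 58/127 + 69/127 → 1
L = 19/127 + 42/127 + 69/127 + 1 = 257/127 ≈ 2.024 bits/symbol.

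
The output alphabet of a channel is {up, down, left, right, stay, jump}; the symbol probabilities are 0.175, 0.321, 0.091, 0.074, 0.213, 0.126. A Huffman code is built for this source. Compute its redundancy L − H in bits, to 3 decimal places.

0.045 bits

Entropy H = −Σ p log₂ p ≈ 2.4107 bits.
Huffman merges: 37/500+91/1000→33/200; 63/500+33/200→291/1000; 7/40+213/1000→97/250; 291/1000+321/1000→153/250; 97/250+153/250→1. L = 307/125 ≈ 2.4560.
L − H = 2.4560 − 2.4107 = 0.045 bits.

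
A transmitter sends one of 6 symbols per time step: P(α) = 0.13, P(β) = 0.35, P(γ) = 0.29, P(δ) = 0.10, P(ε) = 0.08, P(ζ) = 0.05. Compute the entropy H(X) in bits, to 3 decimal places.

2.270 bits

H = −Σ pᵢ log₂ pᵢ.
−0.13·log₂(0.13) = 0.3826
−0.35·log₂(0.35) = 0.5301
−0.29·log₂(0.29) = 0.5179
−0.10·log₂(0.10) = 0.3322
−0.08·log₂(0.08) = 0.2915
−0.05·log₂(0.05) = 0.2161
Sum ≈ 2.2704 → 2.270 bits.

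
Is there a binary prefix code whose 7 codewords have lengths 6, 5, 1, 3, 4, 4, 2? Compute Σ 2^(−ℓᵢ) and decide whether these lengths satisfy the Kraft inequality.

With common denominator 2^6 = 64: Σ 2^(−ℓᵢ) = 1/64 + 2/64 + 32/64 + 8/64 + 4/64 + 4/64 + 16/64 = 67/64 = 1.046875.
Kraft's inequality requires Σ ≤ 1; here Σ = 1.046875 > 1, so no such prefix code exists.

1.046875; no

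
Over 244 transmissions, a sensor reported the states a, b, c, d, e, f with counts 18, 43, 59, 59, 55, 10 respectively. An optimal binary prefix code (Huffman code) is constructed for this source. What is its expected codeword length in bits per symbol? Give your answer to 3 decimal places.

Probabilities are the counts divided by 244.
Repeatedly combine the two least-probable nodes; the expected code length is the sum of the merged weights.
merge 5/122 + 9/122 → 7/61
merge 7/61 + 43/244 → 71/244
merge 55/244 + 59/244 → 57/122
merge 59/244 + 71/244 → 65/122
merge 57/122 + 65/122 → 1
L = 7/61 + 71/244 + 57/122 + 65/122 + 1 = 587/244 ≈ 2.406 bits/symbol.

2.406 bits/symbol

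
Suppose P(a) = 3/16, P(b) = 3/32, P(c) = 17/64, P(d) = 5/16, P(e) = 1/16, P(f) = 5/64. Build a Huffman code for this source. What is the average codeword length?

Repeatedly combine the two least-probable nodes; the expected code length is the sum of the merged weights.
merge 1/16 + 5/64 → 9/64
merge 3/32 + 9/64 → 15/64
merge 3/16 + 15/64 → 27/64
merge 17/64 + 5/16 → 37/64
merge 27/64 + 37/64 → 1
L = 9/64 + 15/64 + 27/64 + 37/64 + 1 = 19/8 = 2.375 bits/symbol.

2.375 bits/symbol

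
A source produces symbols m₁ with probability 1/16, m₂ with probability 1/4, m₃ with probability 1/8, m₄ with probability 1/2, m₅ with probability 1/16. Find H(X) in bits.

Each probability is a power of 1/2, so log₂(1/p) is an integer.
H = Σ p·log₂(1/p) = 1/16·4 + 1/4·2 + 1/8·3 + 1/2·1 + 1/16·4 = 1.875 bits.

1.875 bits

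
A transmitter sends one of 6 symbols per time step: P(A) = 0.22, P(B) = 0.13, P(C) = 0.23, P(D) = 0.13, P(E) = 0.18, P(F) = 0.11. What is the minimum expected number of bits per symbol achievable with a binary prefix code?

Repeatedly combine the two least-probable nodes; the expected code length is the sum of the merged weights.
merge 11/100 + 13/100 → 6/25
merge 13/100 + 9/50 → 31/100
merge 11/50 + 23/100 → 9/20
merge 6/25 + 31/100 → 11/20
merge 9/20 + 11/20 → 1
L = 6/25 + 31/100 + 9/20 + 11/20 + 1 = 51/20 = 2.55 bits/symbol.

2.55 bits/symbol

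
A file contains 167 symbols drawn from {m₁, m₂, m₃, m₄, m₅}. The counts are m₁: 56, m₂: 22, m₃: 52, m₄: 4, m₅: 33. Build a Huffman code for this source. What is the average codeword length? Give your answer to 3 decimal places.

Probabilities are the counts divided by 167.
Repeatedly combine the two least-probable nodes; the expected code length is the sum of the merged weights.
merge 4/167 + 22/167 → 26/167
merge 26/167 + 33/167 → 59/167
merge 52/167 + 56/167 → 108/167
merge 59/167 + 108/167 → 1
L = 26/167 + 59/167 + 108/167 + 1 = 360/167 ≈ 2.156 bits/symbol.

2.156 bits/symbol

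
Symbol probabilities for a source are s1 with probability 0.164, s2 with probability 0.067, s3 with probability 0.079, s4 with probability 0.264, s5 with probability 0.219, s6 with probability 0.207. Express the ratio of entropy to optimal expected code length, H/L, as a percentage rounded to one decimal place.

99.2%

Entropy H = −Σ p log₂ p ≈ 2.4358 bits.
Huffman merges: 67/1000+79/1000→73/500; 73/500+41/250→31/100; 207/1000+219/1000→213/500; 33/125+31/100→287/500; 213/500+287/500→1. L = 307/125 ≈ 2.4560.
Efficiency = H/L = 2.4358/2.4560 = 99.2%.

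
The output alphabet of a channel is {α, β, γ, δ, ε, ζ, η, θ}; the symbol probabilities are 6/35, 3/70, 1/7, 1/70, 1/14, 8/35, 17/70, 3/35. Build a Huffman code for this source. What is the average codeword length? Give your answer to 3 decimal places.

Repeatedly combine the two least-probable nodes; the expected code length is the sum of the merged weights.
merge 1/70 + 3/70 → 2/35
merge 2/35 + 1/14 → 9/70
merge 3/35 + 9/70 → 3/14
merge 1/7 + 6/35 → 11/35
merge 3/14 + 8/35 → 31/70
merge 17/70 + 11/35 → 39/70
merge 31/70 + 39/70 → 1
L = 2/35 + 9/70 + 3/14 + 11/35 + 31/70 + 39/70 + 1 = 19/7 ≈ 2.714 bits/symbol.

2.714 bits/symbol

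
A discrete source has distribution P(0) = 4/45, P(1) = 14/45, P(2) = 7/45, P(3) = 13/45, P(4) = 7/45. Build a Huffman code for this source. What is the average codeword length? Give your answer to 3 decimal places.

Repeatedly combine the two least-probable nodes; the expected code length is the sum of the merged weights.
merge 4/45 + 7/45 → 11/45
merge 7/45 + 11/45 → 2/5
merge 13/45 + 14/45 → 3/5
merge 2/5 + 3/5 → 1
L = 11/45 + 2/5 + 3/5 + 1 = 101/45 ≈ 2.244 bits/symbol.

2.244 bits/symbol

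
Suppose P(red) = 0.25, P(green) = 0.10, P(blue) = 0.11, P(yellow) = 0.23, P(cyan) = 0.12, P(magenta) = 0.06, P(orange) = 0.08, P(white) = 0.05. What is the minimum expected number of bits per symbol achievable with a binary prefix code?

Repeatedly combine the two least-probable nodes; the expected code length is the sum of the merged weights.
merge 1/20 + 3/50 → 11/100
merge 2/25 + 1/10 → 9/50
merge 11/100 + 11/100 → 11/50
merge 3/25 + 9/50 → 3/10
merge 11/50 + 23/100 → 9/20
merge 1/4 + 3/10 → 11/20
merge 9/20 + 11/20 → 1
L = 11/100 + 9/50 + 11/50 + 3/10 + 9/20 + 11/20 + 1 = 281/100 = 2.81 bits/symbol.

2.81 bits/symbol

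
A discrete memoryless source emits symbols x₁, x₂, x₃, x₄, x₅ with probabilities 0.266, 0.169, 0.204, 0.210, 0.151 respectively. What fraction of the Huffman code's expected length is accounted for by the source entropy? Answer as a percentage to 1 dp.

Entropy H = −Σ p log₂ p ≈ 2.2942 bits.
Huffman merges: 151/1000+169/1000→8/25; 51/250+21/100→207/500; 133/500+8/25→293/500; 207/500+293/500→1. L = 58/25 ≈ 2.3200.
Efficiency = H/L = 2.2942/2.3200 = 98.9%.

98.9%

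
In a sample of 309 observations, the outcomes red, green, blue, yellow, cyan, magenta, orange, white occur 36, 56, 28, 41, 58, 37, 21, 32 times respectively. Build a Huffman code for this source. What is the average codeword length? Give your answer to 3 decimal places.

Probabilities are the counts divided by 309.
Repeatedly combine the two least-probable nodes; the expected code length is the sum of the merged weights.
merge 7/103 + 28/309 → 49/309
merge 32/309 + 12/103 → 68/309
merge 37/309 + 41/309 → 26/103
merge 49/309 + 56/309 → 35/103
merge 58/309 + 68/309 → 42/103
merge 26/103 + 35/103 → 61/103
merge 42/103 + 61/103 → 1
L = 49/309 + 68/309 + 26/103 + 35/103 + 42/103 + 61/103 + 1 = 306/103 ≈ 2.971 bits/symbol.

2.971 bits/symbol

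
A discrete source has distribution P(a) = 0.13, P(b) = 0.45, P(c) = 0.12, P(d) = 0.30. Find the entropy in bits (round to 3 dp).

1.789 bits

H = −Σ pᵢ log₂ pᵢ.
−0.13·log₂(0.13) = 0.3826
−0.45·log₂(0.45) = 0.5184
−0.12·log₂(0.12) = 0.3671
−0.30·log₂(0.30) = 0.5211
Sum ≈ 1.7892 → 1.789 bits.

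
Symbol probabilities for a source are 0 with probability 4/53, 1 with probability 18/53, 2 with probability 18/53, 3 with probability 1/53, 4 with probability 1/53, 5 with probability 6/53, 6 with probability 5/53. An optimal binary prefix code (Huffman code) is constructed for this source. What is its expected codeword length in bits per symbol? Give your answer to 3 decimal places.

Repeatedly combine the two least-probable nodes; the expected code length is the sum of the merged weights.
merge 1/53 + 1/53 → 2/53
merge 2/53 + 4/53 → 6/53
merge 5/53 + 6/53 → 11/53
merge 6/53 + 11/53 → 17/53
merge 17/53 + 18/53 → 35/53
merge 18/53 + 35/53 → 1
L = 2/53 + 6/53 + 11/53 + 17/53 + 35/53 + 1 = 124/53 ≈ 2.340 bits/symbol.

2.340 bits/symbol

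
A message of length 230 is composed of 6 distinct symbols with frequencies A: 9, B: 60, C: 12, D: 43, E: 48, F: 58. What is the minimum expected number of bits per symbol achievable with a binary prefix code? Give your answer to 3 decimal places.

2.370 bits/symbol

Probabilities are the counts divided by 230.
Repeatedly combine the two least-probable nodes; the expected code length is the sum of the merged weights.
merge 9/230 + 6/115 → 21/230
merge 21/230 + 43/230 → 32/115
merge 24/115 + 29/115 → 53/115
merge 6/23 + 32/115 → 62/115
merge 53/115 + 62/115 → 1
L = 21/230 + 32/115 + 53/115 + 62/115 + 1 = 109/46 ≈ 2.370 bits/symbol.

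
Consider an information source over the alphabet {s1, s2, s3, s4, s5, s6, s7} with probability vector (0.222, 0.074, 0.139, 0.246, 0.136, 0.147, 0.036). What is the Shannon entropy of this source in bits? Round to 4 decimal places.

2.6242 bits

H = −Σ pᵢ log₂ pᵢ.
−0.222·log₂(0.222) = 0.4820
−0.074·log₂(0.074) = 0.2780
−0.139·log₂(0.139) = 0.3957
−0.246·log₂(0.246) = 0.4977
−0.136·log₂(0.136) = 0.3915
−0.147·log₂(0.147) = 0.4066
−0.036·log₂(0.036) = 0.1727
Sum ≈ 2.6242 → 2.6242 bits.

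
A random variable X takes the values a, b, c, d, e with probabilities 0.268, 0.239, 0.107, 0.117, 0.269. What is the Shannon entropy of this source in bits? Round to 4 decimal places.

H = −Σ pᵢ log₂ pᵢ.
−0.268·log₂(0.268) = 0.5091
−0.239·log₂(0.239) = 0.4935
−0.107·log₂(0.107) = 0.3450
−0.117·log₂(0.117) = 0.3622
−0.269·log₂(0.269) = 0.5096
Sum ≈ 2.2194 → 2.2194 bits.

2.2194 bits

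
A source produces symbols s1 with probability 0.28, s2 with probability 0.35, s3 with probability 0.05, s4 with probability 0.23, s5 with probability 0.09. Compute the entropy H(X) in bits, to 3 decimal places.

2.061 bits

H = −Σ pᵢ log₂ pᵢ.
−0.28·log₂(0.28) = 0.5142
−0.35·log₂(0.35) = 0.5301
−0.05·log₂(0.05) = 0.2161
−0.23·log₂(0.23) = 0.4877
−0.09·log₂(0.09) = 0.3127
Sum ≈ 2.0607 → 2.061 bits.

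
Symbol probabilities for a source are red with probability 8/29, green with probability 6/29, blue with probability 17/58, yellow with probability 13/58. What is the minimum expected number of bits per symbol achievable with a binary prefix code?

Repeatedly combine the two least-probable nodes; the expected code length is the sum of the merged weights.
merge 6/29 + 13/58 → 25/58
merge 8/29 + 17/58 → 33/58
merge 25/58 + 33/58 → 1
L = 25/58 + 33/58 + 1 = 2 bits/symbol.

2 bits/symbol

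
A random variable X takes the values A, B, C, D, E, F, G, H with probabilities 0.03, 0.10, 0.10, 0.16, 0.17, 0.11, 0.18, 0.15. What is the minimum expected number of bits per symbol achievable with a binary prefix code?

2.95 bits/symbol

Repeatedly combine the two least-probable nodes; the expected code length is the sum of the merged weights.
merge 3/100 + 1/10 → 13/100
merge 1/10 + 11/100 → 21/100
merge 13/100 + 3/20 → 7/25
merge 4/25 + 17/100 → 33/100
merge 9/50 + 21/100 → 39/100
merge 7/25 + 33/100 → 61/100
merge 39/100 + 61/100 → 1
L = 13/100 + 21/100 + 7/25 + 33/100 + 39/100 + 61/100 + 1 = 59/20 = 2.95 bits/symbol.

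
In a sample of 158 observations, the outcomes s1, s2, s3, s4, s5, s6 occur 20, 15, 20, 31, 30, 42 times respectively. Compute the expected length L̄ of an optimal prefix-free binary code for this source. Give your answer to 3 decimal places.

Probabilities are the counts divided by 158.
Repeatedly combine the two least-probable nodes; the expected code length is the sum of the merged weights.
merge 15/158 + 10/79 → 35/158
merge 10/79 + 15/79 → 25/79
merge 31/158 + 35/158 → 33/79
merge 21/79 + 25/79 → 46/79
merge 33/79 + 46/79 → 1
L = 35/158 + 25/79 + 33/79 + 46/79 + 1 = 401/158 ≈ 2.538 bits/symbol.

2.538 bits/symbol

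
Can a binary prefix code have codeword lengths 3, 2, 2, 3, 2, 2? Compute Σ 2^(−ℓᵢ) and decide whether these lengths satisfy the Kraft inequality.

With common denominator 2^3 = 8: Σ 2^(−ℓᵢ) = 1/8 + 2/8 + 2/8 + 1/8 + 2/8 + 2/8 = 10/8 = 1.25.
Kraft's inequality requires Σ ≤ 1; here Σ = 1.25 > 1, so no such prefix code exists.

1.25; no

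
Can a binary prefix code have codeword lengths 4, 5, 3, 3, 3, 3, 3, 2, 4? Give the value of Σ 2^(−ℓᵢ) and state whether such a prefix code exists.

With common denominator 2^5 = 32: Σ 2^(−ℓᵢ) = 2/32 + 1/32 + 4/32 + 4/32 + 4/32 + 4/32 + 4/32 + 8/32 + 2/32 = 33/32 = 1.03125.
Kraft's inequality requires Σ ≤ 1; here Σ = 1.03125 > 1, so no such prefix code exists.

1.03125; no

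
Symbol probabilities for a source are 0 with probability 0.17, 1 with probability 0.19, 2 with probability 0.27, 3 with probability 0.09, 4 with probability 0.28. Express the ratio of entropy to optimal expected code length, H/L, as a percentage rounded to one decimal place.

98.5%

Entropy H = −Σ p log₂ p ≈ 2.2267 bits.
Huffman merges: 9/100+17/100→13/50; 19/100+13/50→9/20; 27/100+7/25→11/20; 9/20+11/20→1. L = 113/50 ≈ 2.2600.
Efficiency = H/L = 2.2267/2.2600 = 98.5%.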